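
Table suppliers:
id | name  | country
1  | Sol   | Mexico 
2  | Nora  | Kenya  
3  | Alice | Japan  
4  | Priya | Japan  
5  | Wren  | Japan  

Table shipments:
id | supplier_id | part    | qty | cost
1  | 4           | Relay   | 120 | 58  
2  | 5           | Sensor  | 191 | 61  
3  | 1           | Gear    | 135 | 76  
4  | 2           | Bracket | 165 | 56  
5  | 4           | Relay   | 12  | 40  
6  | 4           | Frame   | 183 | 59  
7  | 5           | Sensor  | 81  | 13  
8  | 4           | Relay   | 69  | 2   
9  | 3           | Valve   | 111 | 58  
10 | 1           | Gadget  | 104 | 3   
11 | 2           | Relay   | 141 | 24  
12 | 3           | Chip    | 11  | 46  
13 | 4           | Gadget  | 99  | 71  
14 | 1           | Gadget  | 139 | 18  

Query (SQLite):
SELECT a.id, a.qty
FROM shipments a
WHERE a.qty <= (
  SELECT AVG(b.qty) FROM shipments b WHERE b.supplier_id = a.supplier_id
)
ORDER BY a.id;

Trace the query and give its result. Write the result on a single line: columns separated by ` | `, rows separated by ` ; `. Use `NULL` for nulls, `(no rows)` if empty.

5 | 12 ; 7 | 81 ; 8 | 69 ; 10 | 104 ; 11 | 141 ; 12 | 11

For each shipments row a, compute AVG(qty) over rows sharing a.supplier_id.
Keep row a if a.qty <= that per-group AVG.
  supplier_id=1: AVG(qty) = 126.0
  supplier_id=2: AVG(qty) = 153.0
  supplier_id=3: AVG(qty) = 61.0
  supplier_id=4: AVG(qty) = 96.6
  supplier_id=5: AVG(qty) = 136.0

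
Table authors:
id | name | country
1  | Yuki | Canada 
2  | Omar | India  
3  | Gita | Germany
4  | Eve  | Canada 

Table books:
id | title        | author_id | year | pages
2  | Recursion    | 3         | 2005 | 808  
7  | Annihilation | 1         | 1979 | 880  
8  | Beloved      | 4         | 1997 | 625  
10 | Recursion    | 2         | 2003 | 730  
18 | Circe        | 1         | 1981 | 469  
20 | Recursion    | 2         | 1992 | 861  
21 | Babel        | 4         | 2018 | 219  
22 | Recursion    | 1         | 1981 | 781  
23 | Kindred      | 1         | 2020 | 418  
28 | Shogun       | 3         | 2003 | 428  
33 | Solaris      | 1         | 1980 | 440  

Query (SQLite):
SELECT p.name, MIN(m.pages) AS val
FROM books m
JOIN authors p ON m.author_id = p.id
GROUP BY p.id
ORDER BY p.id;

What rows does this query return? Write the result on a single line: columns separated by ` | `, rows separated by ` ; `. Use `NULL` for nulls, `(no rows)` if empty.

Yuki | 418 ; Omar | 730 ; Gita | 428 ; Eve | 219

Join each books row to its authors via author_id.
Group joined rows by authors.id; compute MIN(m.pages) per group.
  1: ids {7, 18, 22, 23, 33} → MIN(m.pages)=418
  2: ids {10, 20} → MIN(m.pages)=730
  3: ids {2, 28} → MIN(m.pages)=428
  4: ids {8, 21} → MIN(m.pages)=219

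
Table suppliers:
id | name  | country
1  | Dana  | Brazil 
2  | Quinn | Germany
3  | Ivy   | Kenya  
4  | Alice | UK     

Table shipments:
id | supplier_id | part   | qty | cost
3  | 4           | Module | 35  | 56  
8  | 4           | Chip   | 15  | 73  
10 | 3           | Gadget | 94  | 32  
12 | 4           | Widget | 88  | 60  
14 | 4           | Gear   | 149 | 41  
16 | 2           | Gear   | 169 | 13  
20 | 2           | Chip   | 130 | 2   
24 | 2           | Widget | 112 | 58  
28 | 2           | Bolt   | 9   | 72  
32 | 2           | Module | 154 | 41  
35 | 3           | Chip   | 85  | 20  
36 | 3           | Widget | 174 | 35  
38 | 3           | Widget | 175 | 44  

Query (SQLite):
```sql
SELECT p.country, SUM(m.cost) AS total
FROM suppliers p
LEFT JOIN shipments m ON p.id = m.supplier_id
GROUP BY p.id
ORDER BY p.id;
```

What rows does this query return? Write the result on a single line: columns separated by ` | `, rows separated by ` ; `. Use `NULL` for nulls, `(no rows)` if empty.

LEFT JOIN keeps every suppliers row; unmatched ones get NULL for shipments columns.
Group by suppliers.id and compute SUM(m.cost). SUM over an all-NULL group is NULL.
  1: ids {—} → SUM(m.cost)=NULL
  2: ids {16, 20, 24, 28, 32} → SUM(m.cost)=186
  3: ids {10, 35, 36, 38} → SUM(m.cost)=131
  4: ids {3, 8, 12, 14} → SUM(m.cost)=230

Brazil | NULL ; Germany | 186 ; Kenya | 131 ; UK | 230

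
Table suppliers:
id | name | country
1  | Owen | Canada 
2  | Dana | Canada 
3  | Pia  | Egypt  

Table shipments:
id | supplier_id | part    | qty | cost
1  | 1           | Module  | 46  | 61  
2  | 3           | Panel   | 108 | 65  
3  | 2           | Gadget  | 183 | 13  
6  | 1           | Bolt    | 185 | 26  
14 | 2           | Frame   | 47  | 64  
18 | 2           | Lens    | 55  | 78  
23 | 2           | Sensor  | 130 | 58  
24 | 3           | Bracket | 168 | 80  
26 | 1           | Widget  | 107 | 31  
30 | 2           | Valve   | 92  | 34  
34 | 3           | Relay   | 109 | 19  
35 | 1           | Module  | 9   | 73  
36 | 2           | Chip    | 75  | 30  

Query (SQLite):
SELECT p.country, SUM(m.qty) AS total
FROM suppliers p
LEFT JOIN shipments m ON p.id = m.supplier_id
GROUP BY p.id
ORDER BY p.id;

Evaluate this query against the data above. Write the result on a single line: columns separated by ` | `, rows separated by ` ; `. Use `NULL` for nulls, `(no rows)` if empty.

LEFT JOIN keeps every suppliers row; unmatched ones get NULL for shipments columns.
Group by suppliers.id and compute SUM(m.qty). SUM over an all-NULL group is NULL.
  1: ids {1, 6, 26, 35} → SUM(m.qty)=347
  2: ids {3, 14, 18, 23, 30, 36} → SUM(m.qty)=582
  3: ids {2, 24, 34} → SUM(m.qty)=385

Canada | 347 ; Canada | 582 ; Egypt | 385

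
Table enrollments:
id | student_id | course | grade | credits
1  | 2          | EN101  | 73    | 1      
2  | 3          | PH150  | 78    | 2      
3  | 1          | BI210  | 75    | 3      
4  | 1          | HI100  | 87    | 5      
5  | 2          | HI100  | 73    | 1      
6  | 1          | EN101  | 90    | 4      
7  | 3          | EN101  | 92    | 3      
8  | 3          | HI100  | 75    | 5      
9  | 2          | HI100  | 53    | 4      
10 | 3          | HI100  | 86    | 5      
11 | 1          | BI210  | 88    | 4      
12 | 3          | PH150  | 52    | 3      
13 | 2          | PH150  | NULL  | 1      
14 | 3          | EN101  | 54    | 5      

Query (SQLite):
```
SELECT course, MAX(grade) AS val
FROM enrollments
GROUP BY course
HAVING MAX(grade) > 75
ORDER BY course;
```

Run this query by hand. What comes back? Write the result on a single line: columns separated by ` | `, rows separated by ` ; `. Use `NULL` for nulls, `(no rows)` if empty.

BI210 | 88 ; EN101 | 92 ; HI100 | 87 ; PH150 | 78

Partition enrollments by course; compute MAX(grade) within each group.
HAVING: keep groups where MAX(grade) > 75.
  BI210: ids {3, 11} → MAX(grade)=88
  EN101: ids {1, 6, 7, 14} → MAX(grade)=92
  HI100: ids {4, 5, 8, 9, 10} → MAX(grade)=87
  PH150: ids {2, 12, 13} → MAX(grade)=78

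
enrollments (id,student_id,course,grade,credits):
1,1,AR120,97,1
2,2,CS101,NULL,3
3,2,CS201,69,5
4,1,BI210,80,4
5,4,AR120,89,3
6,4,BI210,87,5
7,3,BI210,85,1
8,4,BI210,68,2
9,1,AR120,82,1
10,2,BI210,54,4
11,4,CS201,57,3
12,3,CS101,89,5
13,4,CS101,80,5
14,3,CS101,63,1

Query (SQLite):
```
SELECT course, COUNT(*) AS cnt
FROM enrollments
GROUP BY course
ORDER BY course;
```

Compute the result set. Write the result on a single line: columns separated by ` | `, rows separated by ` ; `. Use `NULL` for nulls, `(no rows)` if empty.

AR120 | 3 ; BI210 | 5 ; CS101 | 4 ; CS201 | 2

Partition enrollments by course; compute COUNT(*) within each group.
  AR120: ids {1, 5, 9} → COUNT(*)=3
  BI210: ids {4, 6, 7, 8, 10} → COUNT(*)=5
  CS101: ids {2, 12, 13, 14} → COUNT(*)=4
  CS201: ids {3, 11} → COUNT(*)=2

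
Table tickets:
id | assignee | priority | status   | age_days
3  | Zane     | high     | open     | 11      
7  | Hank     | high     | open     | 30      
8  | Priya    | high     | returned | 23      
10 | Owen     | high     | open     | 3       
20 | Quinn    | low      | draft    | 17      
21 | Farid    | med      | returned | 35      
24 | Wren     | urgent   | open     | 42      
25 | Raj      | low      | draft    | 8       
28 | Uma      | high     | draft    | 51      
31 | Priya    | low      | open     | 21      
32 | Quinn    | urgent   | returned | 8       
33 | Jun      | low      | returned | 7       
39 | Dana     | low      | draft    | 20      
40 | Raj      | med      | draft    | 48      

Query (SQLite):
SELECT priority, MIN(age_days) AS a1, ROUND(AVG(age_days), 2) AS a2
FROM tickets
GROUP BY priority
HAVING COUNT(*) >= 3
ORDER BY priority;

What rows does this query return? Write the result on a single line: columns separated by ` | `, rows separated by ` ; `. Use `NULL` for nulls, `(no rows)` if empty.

Group tickets by priority.
Per group compute: MIN(age_days), ROUND(AVG(age_days), 2).
HAVING: drop groups with fewer than 3 rows.
  high: ids {3, 7, 8, 10, 28} → MIN(age_days)=3, ROUND(AVG(age_days), 2)=23.6
  low: ids {20, 25, 31, 33, 39} → MIN(age_days)=7, ROUND(AVG(age_days), 2)=14.6
  med: ids {21, 40} → MIN(age_days)=35, ROUND(AVG(age_days), 2)=41.5
  urgent: ids {24, 32} → MIN(age_days)=8, ROUND(AVG(age_days), 2)=25

high | 3 | 23.6 ; low | 7 | 14.6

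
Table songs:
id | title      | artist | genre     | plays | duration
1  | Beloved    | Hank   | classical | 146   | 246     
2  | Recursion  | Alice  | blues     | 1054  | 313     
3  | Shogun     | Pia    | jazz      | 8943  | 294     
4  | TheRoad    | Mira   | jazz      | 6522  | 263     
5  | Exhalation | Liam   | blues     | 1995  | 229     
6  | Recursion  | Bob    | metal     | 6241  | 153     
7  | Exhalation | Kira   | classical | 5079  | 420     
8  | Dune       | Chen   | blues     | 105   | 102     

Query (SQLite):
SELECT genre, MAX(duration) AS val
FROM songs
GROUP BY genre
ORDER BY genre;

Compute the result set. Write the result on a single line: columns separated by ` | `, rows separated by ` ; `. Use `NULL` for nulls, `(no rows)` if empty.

blues | 313 ; classical | 420 ; jazz | 294 ; metal | 153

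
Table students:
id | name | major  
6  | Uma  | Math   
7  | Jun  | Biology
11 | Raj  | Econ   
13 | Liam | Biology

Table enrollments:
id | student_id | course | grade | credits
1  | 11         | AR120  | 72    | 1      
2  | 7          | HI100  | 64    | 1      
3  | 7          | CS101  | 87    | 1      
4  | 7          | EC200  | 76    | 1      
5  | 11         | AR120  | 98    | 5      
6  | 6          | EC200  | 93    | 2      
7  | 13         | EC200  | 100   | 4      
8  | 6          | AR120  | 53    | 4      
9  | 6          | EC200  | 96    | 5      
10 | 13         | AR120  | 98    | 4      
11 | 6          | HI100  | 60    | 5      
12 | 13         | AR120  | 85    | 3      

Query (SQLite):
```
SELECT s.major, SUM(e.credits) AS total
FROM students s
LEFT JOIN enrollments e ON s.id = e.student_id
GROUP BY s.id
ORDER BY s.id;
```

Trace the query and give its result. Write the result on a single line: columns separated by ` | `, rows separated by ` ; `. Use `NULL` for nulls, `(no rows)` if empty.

Math | 16 ; Biology | 3 ; Econ | 6 ; Biology | 11

LEFT JOIN keeps every students row; unmatched ones get NULL for enrollments columns.
Group by students.id and compute SUM(e.credits). SUM over an all-NULL group is NULL.
  6: ids {6, 8, 9, 11} → SUM(e.credits)=16
  7: ids {2, 3, 4} → SUM(e.credits)=3
  11: ids {1, 5} → SUM(e.credits)=6
  13: ids {7, 10, 12} → SUM(e.credits)=11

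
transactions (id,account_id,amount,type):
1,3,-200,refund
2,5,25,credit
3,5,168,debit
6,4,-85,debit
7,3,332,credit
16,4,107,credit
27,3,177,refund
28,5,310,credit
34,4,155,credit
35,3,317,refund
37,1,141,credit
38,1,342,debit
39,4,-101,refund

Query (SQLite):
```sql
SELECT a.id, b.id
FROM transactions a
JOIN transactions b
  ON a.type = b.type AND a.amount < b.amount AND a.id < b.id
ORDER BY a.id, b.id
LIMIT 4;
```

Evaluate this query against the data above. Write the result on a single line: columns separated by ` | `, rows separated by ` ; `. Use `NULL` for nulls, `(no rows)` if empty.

1 | 27 ; 1 | 35 ; 1 | 39 ; 2 | 7

Pairs (a,b) with same type, a.amount < b.amount, a.id < b.id.
type groups: credit:{2,7,16,28,34,37} debit:{3,6,38} refund:{1,27,35,39}
Ordered by (a.id, b.id); first 4.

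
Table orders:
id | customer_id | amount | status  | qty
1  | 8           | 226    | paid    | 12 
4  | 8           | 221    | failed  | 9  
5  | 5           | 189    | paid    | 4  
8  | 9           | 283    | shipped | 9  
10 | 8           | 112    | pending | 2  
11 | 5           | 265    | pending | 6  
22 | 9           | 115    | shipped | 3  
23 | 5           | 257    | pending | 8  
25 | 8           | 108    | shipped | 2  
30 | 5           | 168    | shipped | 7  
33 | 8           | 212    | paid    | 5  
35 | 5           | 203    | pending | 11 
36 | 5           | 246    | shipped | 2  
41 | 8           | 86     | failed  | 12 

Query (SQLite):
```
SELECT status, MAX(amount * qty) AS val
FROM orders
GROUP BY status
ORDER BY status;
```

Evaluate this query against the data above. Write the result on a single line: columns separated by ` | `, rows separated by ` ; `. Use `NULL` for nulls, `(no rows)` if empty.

failed | 1989 ; paid | 2712 ; pending | 2233 ; shipped | 2547

For each row compute amount * qty.
Group by status; take MAX of the expression per group.
  failed: ids {4, 41} → MAX(amount * qty)=1989
  paid: ids {1, 5, 33} → MAX(amount * qty)=2712
  pending: ids {10, 11, 23, 35} → MAX(amount * qty)=2233
  shipped: ids {8, 22, 25, 30, 36} → MAX(amount * qty)=2547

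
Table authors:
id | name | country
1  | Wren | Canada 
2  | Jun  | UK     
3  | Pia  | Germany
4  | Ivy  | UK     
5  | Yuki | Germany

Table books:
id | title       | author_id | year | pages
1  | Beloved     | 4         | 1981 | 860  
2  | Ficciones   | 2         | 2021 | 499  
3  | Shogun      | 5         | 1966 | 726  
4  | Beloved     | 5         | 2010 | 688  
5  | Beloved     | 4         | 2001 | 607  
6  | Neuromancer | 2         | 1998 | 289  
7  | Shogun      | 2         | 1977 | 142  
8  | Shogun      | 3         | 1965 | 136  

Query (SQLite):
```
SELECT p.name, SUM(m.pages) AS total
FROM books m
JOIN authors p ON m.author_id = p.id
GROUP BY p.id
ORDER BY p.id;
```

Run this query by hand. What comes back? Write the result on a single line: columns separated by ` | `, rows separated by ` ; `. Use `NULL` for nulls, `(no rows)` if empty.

Jun | 930 ; Pia | 136 ; Ivy | 1467 ; Yuki | 1414

Join each books row to its authors via author_id.
Group joined rows by authors.id; compute SUM(m.pages) per group.
  2: ids {2, 6, 7} → SUM(m.pages)=930
  3: ids {8} → SUM(m.pages)=136
  4: ids {1, 5} → SUM(m.pages)=1467
  5: ids {3, 4} → SUM(m.pages)=1414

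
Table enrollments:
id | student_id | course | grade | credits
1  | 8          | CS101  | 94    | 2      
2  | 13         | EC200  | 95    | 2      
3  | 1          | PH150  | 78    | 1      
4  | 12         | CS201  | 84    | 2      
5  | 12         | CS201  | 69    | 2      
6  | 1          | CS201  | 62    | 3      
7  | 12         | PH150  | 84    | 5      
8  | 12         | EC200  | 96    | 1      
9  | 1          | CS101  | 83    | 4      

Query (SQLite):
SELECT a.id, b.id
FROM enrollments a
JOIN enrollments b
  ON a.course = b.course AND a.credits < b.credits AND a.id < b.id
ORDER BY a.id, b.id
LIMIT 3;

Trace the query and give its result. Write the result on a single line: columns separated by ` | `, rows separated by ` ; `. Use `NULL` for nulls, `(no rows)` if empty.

Pairs (a,b) with same course, a.credits < b.credits, a.id < b.id.
course groups: CS101:{1,9} CS201:{4,5,6} EC200:{2,8} PH150:{3,7}
Ordered by (a.id, b.id); first 3.

1 | 9 ; 3 | 7 ; 4 | 6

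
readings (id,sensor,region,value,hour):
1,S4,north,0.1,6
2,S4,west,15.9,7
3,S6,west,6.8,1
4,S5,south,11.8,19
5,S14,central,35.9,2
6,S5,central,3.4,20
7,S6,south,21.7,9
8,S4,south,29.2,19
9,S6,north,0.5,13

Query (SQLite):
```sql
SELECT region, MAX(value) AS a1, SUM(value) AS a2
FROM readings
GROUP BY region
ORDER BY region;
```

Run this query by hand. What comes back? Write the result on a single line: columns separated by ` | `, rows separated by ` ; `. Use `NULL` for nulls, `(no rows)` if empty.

central | 35.9 | 39.3 ; north | 0.5 | 0.6 ; south | 29.2 | 62.7 ; west | 15.9 | 22.7

Group readings by region.
Per group compute: MAX(value), SUM(value).
  central: ids {5, 6} → MAX(value)=35.9, SUM(value)=39.3
  north: ids {1, 9} → MAX(value)=0.5, SUM(value)=0.6
  south: ids {4, 7, 8} → MAX(value)=29.2, SUM(value)=62.7
  west: ids {2, 3} → MAX(value)=15.9, SUM(value)=22.7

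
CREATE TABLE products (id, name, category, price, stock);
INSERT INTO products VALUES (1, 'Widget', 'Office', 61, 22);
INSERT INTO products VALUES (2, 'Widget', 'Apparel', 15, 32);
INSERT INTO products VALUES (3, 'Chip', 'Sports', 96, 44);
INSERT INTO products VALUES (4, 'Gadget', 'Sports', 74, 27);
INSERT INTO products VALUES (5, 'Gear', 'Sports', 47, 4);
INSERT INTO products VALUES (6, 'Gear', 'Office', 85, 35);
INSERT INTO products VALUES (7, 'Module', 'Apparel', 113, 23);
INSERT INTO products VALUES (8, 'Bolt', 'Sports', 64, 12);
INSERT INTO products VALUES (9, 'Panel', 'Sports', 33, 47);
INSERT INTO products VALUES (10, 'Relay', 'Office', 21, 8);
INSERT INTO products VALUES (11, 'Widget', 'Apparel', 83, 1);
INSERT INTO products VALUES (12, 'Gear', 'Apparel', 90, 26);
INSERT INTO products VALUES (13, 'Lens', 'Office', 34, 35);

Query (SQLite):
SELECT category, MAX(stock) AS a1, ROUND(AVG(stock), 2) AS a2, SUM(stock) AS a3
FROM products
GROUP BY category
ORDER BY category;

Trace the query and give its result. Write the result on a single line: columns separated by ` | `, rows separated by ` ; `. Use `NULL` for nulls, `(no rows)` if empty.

Group products by category.
Per group compute: MAX(stock), ROUND(AVG(stock), 2), SUM(stock).
  Apparel: ids {2, 7, 11, 12} → MAX(stock)=32, ROUND(AVG(stock), 2)=20.5, SUM(stock)=82
  Office: ids {1, 6, 10, 13} → MAX(stock)=35, ROUND(AVG(stock), 2)=25, SUM(stock)=100
  Sports: ids {3, 4, 5, 8, 9} → MAX(stock)=47, ROUND(AVG(stock), 2)=26.8, SUM(stock)=134

Apparel | 32 | 20.5 | 82 ; Office | 35 | 25 | 100 ; Sports | 47 | 26.8 | 134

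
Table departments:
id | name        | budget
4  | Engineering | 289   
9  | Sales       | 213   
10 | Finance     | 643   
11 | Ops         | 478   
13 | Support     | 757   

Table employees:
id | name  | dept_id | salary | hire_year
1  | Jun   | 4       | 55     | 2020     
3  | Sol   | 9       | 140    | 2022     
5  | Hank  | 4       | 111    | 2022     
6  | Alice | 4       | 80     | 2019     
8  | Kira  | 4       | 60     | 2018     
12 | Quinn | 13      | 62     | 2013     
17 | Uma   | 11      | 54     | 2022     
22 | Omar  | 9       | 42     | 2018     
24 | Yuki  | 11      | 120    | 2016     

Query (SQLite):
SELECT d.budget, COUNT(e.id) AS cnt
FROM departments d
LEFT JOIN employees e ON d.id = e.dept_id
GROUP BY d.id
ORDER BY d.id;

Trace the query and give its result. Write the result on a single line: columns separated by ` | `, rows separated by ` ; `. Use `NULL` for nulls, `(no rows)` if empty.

LEFT JOIN keeps every departments row; unmatched ones get NULL for employees columns.
Group by departments.id and compute COUNT(e.id). COUNT(col) of an all-NULL group is 0.
  4: ids {1, 5, 6, 8} → COUNT(e.id)=4
  9: ids {3, 22} → COUNT(e.id)=2
  10: ids {—} → COUNT(e.id)=0
  11: ids {17, 24} → COUNT(e.id)=2
  13: ids {12} → COUNT(e.id)=1

289 | 4 ; 213 | 2 ; 643 | 0 ; 478 | 2 ; 757 | 1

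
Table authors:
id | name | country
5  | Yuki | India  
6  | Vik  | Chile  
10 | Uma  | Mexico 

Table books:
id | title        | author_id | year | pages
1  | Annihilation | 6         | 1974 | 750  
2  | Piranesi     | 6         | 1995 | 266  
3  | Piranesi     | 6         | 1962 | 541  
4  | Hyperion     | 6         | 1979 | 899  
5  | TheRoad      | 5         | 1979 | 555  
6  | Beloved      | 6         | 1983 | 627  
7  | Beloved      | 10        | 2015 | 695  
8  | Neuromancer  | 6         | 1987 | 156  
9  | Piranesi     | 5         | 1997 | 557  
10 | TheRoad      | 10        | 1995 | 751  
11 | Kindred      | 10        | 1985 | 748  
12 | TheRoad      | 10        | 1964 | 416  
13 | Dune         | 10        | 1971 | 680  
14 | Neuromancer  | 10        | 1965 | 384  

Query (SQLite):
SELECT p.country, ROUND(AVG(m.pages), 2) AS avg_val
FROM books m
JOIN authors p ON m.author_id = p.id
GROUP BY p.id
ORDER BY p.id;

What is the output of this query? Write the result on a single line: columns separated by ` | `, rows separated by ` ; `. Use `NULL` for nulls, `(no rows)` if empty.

Join each books row to its authors via author_id.
Group joined rows by authors.id; compute ROUND(AVG(m.pages), 2) per group.
  5: ids {5, 9} → ROUND(AVG(m.pages), 2)=556
  6: ids {1, 2, 3, 4, 6, 8} → ROUND(AVG(m.pages), 2)=539.83
  10: ids {7, 10, 11, 12, 13, 14} → ROUND(AVG(m.pages), 2)=612.33

India | 556 ; Chile | 539.83 ; Mexico | 612.33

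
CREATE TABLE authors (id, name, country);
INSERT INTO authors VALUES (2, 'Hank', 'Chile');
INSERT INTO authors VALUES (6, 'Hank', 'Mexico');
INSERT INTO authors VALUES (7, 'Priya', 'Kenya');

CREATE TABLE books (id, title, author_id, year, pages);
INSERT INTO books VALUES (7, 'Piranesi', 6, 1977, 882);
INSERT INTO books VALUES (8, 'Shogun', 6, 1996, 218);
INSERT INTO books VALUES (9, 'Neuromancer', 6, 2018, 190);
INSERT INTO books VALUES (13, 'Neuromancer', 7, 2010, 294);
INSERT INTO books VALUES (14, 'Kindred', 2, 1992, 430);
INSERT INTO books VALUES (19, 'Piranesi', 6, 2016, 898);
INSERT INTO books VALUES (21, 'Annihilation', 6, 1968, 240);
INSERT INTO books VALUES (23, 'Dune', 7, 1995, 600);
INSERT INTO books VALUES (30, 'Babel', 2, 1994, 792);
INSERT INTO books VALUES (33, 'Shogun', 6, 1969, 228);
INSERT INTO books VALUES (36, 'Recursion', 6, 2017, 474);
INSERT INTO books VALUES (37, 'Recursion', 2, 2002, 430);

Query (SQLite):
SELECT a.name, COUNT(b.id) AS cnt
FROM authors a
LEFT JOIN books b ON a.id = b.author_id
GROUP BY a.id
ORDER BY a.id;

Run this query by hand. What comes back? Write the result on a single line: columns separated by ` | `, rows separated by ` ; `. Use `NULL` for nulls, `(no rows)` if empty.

Hank | 3 ; Hank | 7 ; Priya | 2

LEFT JOIN keeps every authors row; unmatched ones get NULL for books columns.
Group by authors.id and compute COUNT(b.id). COUNT(col) of an all-NULL group is 0.
  2: ids {14, 30, 37} → COUNT(b.id)=3
  6: ids {7, 8, 9, 19, 21, 33, 36} → COUNT(b.id)=7
  7: ids {13, 23} → COUNT(b.id)=2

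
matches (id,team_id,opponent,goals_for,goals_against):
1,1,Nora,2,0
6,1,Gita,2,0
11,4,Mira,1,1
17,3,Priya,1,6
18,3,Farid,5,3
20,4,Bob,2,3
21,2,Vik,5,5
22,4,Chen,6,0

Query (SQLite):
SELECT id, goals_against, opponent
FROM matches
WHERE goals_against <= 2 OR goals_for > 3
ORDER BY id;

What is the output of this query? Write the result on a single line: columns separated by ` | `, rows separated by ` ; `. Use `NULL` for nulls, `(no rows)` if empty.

1 | 0 | Nora ; 6 | 0 | Gita ; 11 | 1 | Mira ; 18 | 3 | Farid ; 21 | 5 | Vik ; 22 | 0 | Chen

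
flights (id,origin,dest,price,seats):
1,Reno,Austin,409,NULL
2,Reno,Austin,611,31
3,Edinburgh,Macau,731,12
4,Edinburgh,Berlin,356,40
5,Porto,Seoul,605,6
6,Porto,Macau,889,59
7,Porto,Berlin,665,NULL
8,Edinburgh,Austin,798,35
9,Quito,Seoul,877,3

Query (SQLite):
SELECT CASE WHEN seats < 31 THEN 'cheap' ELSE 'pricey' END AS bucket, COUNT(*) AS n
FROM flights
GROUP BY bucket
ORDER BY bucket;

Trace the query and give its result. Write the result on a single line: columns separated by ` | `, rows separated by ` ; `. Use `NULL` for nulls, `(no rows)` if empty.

Bucket rows by seats < 31 → 'cheap' else 'pricey'; count each bucket.
NULL < 31 is unknown, so NULL seats falls into ELSE → 'pricey'.

cheap | 3 ; pricey | 6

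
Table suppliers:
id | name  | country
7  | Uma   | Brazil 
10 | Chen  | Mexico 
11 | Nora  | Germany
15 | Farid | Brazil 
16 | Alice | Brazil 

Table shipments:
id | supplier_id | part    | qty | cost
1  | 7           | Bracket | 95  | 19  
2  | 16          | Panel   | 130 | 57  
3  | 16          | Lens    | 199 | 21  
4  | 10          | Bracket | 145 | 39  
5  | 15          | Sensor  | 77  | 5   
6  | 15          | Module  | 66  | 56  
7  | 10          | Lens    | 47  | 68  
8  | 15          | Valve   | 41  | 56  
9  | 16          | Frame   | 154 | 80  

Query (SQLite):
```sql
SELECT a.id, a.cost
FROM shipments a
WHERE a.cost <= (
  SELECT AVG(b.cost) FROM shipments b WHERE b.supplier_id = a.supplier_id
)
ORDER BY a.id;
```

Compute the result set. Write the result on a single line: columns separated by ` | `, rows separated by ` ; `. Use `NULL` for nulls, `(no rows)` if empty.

For each shipments row a, compute AVG(cost) over rows sharing a.supplier_id.
Keep row a if a.cost <= that per-group AVG.
  supplier_id=7: AVG(cost) = 19.0
  supplier_id=10: AVG(cost) = 53.5
  supplier_id=15: AVG(cost) = 39.0
  supplier_id=16: AVG(cost) = 52.666667

1 | 19 ; 3 | 21 ; 4 | 39 ; 5 | 5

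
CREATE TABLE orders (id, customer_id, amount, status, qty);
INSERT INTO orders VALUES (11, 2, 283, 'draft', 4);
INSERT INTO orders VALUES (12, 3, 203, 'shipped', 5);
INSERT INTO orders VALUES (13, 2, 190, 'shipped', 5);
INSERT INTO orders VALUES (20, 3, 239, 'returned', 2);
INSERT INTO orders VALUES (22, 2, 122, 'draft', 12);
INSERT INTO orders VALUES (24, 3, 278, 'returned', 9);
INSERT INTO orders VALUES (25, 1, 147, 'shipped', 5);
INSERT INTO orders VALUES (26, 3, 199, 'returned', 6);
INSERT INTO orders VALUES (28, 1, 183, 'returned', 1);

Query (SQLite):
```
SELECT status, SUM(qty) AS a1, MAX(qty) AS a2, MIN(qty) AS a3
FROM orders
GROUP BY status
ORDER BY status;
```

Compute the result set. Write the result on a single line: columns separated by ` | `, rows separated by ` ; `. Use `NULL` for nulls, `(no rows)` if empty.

Group orders by status.
Per group compute: SUM(qty), MAX(qty), MIN(qty).
  draft: ids {11, 22} → SUM(qty)=16, MAX(qty)=12, MIN(qty)=4
  returned: ids {20, 24, 26, 28} → SUM(qty)=18, MAX(qty)=9, MIN(qty)=1
  shipped: ids {12, 13, 25} → SUM(qty)=15, MAX(qty)=5, MIN(qty)=5

draft | 16 | 12 | 4 ; returned | 18 | 9 | 1 ; shipped | 15 | 5 | 5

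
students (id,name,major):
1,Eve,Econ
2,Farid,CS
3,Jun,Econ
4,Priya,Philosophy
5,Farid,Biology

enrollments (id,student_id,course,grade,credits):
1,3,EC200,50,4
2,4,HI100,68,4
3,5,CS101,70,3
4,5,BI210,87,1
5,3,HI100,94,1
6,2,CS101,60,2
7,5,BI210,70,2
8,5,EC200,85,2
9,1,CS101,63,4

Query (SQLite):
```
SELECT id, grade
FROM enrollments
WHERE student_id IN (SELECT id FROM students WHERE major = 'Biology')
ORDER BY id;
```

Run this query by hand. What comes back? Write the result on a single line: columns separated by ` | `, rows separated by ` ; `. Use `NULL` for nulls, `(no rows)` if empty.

Inner query: students.id where major = 'Biology'.
Outer: keep enrollments rows whose student_id is in that set.
Inner query → {5}

3 | 70 ; 4 | 87 ; 7 | 70 ; 8 | 85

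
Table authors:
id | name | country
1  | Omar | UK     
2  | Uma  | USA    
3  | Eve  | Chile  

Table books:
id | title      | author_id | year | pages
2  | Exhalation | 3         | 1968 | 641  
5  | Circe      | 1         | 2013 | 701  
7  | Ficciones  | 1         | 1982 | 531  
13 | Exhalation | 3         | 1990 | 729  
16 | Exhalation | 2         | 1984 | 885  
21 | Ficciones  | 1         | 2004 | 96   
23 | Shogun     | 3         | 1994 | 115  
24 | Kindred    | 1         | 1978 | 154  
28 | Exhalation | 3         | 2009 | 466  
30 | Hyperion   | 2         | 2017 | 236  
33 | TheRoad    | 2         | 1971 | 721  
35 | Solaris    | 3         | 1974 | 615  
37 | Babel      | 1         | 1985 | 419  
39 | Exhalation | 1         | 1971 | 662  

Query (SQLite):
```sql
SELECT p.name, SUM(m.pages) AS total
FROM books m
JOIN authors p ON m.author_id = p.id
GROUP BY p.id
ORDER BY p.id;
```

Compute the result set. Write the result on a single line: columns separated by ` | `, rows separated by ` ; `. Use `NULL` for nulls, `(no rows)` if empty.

Join each books row to its authors via author_id.
Group joined rows by authors.id; compute SUM(m.pages) per group.
  1: ids {5, 7, 21, 24, 37, 39} → SUM(m.pages)=2563
  2: ids {16, 30, 33} → SUM(m.pages)=1842
  3: ids {2, 13, 23, 28, 35} → SUM(m.pages)=2566

Omar | 2563 ; Uma | 1842 ; Eve | 2566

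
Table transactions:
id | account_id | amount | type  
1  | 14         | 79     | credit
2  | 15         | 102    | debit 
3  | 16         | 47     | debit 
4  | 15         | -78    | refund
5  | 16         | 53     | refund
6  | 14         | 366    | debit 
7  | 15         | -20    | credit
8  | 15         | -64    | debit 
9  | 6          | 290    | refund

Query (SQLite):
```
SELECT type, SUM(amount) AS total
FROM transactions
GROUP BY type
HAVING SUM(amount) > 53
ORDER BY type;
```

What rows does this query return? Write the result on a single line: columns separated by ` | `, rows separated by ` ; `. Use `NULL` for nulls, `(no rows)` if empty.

credit | 59 ; debit | 451 ; refund | 265

Partition transactions by type; compute SUM(amount) within each group.
HAVING: keep groups where SUM(amount) > 53.
  credit: ids {1, 7} → SUM(amount)=59
  debit: ids {2, 3, 6, 8} → SUM(amount)=451
  refund: ids {4, 5, 9} → SUM(amount)=265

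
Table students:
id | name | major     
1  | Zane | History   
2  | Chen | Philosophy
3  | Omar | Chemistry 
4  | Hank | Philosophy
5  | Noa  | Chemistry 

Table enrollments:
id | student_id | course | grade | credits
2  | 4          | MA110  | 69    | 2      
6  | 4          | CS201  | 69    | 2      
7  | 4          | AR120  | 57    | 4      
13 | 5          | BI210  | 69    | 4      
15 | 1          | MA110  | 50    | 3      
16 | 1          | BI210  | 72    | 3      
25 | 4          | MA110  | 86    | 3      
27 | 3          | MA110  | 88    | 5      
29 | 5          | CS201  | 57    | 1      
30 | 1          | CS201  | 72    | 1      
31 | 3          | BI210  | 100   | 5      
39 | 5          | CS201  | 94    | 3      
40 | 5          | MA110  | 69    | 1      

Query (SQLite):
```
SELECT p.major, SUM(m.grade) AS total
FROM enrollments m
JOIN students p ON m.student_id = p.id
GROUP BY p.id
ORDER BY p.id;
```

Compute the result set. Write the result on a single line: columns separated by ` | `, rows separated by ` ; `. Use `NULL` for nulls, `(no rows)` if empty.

History | 194 ; Chemistry | 188 ; Philosophy | 281 ; Chemistry | 289

Join each enrollments row to its students via student_id.
Group joined rows by students.id; compute SUM(m.grade) per group.
  1: ids {15, 16, 30} → SUM(m.grade)=194
  3: ids {27, 31} → SUM(m.grade)=188
  4: ids {2, 6, 7, 25} → SUM(m.grade)=281
  5: ids {13, 29, 39, 40} → SUM(m.grade)=289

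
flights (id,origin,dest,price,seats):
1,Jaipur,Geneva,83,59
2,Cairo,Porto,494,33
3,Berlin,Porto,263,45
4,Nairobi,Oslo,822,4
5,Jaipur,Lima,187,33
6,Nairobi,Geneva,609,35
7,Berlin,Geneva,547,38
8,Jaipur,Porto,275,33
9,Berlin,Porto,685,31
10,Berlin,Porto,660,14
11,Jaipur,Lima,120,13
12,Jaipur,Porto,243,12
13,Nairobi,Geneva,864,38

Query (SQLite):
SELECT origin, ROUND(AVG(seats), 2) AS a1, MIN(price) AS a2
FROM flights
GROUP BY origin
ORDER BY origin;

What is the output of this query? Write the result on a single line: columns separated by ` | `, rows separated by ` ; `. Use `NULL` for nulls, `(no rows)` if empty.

Group flights by origin.
Per group compute: ROUND(AVG(seats), 2), MIN(price).
  Berlin: ids {3, 7, 9, 10} → ROUND(AVG(seats), 2)=32, MIN(price)=263
  Cairo: ids {2} → ROUND(AVG(seats), 2)=33, MIN(price)=494
  Jaipur: ids {1, 5, 8, 11, 12} → ROUND(AVG(seats), 2)=30, MIN(price)=83
  Nairobi: ids {4, 6, 13} → ROUND(AVG(seats), 2)=25.67, MIN(price)=609

Berlin | 32 | 263 ; Cairo | 33 | 494 ; Jaipur | 30 | 83 ; Nairobi | 25.67 | 609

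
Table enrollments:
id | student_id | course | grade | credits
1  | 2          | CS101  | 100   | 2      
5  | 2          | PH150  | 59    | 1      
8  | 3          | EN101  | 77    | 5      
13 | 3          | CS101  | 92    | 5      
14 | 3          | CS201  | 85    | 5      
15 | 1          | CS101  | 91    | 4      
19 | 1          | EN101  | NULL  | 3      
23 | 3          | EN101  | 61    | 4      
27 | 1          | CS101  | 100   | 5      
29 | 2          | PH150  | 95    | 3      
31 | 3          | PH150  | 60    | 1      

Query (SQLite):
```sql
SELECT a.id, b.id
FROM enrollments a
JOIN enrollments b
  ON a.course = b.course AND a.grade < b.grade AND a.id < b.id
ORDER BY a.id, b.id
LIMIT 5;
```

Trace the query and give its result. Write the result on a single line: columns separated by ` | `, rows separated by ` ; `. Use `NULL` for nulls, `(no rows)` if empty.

Pairs (a,b) with same course, a.grade < b.grade, a.id < b.id.
course groups: CS101:{1,13,15,27} CS201:{14} EN101:{8,19,23} PH150:{5,29,31}
Ordered by (a.id, b.id); first 5.

5 | 29 ; 5 | 31 ; 13 | 27 ; 15 | 27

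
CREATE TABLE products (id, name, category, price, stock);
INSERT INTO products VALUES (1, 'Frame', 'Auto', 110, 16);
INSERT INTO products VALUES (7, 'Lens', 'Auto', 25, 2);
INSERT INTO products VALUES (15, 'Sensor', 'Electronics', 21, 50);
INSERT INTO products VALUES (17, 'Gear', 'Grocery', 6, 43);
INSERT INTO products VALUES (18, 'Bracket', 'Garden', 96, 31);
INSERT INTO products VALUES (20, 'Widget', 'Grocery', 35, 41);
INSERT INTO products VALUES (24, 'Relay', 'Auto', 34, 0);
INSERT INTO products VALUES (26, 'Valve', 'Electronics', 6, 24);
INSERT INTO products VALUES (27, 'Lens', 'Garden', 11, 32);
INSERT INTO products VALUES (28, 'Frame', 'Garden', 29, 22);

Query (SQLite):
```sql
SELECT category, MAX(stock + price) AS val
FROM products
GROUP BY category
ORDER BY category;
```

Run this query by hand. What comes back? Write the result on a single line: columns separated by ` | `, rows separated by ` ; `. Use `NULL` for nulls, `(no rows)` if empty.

Auto | 126 ; Electronics | 71 ; Garden | 127 ; Grocery | 76

For each row compute stock + price.
Group by category; take MAX of the expression per group.
  Auto: ids {1, 7, 24} → MAX(stock + price)=126
  Electronics: ids {15, 26} → MAX(stock + price)=71
  Garden: ids {18, 27, 28} → MAX(stock + price)=127
  Grocery: ids {17, 20} → MAX(stock + price)=76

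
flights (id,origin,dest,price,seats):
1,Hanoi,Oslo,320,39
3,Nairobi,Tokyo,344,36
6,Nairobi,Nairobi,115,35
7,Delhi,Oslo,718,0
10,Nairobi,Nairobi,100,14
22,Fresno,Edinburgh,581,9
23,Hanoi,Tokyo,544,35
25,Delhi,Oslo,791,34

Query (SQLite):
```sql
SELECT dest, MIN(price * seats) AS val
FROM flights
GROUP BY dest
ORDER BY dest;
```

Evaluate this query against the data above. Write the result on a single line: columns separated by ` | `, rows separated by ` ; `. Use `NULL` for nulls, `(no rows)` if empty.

Edinburgh | 5229 ; Nairobi | 1400 ; Oslo | 0 ; Tokyo | 12384

For each row compute price * seats.
Group by dest; take MIN of the expression per group.
  Edinburgh: ids {22} → MIN(price * seats)=5229
  Nairobi: ids {6, 10} → MIN(price * seats)=1400
  Oslo: ids {1, 7, 25} → MIN(price * seats)=0
  Tokyo: ids {3, 23} → MIN(price * seats)=12384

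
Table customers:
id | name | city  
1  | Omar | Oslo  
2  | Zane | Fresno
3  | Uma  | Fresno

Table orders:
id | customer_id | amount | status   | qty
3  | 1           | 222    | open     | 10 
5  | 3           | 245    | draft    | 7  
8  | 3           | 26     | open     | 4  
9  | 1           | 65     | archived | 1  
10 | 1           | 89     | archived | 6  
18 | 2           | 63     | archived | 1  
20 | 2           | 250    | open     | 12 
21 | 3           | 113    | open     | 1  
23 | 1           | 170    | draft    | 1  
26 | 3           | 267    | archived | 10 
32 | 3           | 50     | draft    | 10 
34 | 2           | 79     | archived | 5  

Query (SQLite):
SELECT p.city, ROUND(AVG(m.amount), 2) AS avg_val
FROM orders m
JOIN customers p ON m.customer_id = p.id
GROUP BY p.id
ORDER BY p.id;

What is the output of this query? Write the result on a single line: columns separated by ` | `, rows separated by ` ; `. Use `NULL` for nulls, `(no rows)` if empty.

Oslo | 136.5 ; Fresno | 130.67 ; Fresno | 140.2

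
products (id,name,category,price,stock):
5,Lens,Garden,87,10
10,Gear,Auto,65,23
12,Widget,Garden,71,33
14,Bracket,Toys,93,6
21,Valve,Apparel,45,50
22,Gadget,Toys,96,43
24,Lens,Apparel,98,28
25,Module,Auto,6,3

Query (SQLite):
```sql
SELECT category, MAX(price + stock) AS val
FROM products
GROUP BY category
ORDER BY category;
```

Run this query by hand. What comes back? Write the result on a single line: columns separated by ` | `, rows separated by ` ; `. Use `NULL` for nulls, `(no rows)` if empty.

For each row compute price + stock.
Group by category; take MAX of the expression per group.
  Apparel: ids {21, 24} → MAX(price + stock)=126
  Auto: ids {10, 25} → MAX(price + stock)=88
  Garden: ids {5, 12} → MAX(price + stock)=104
  Toys: ids {14, 22} → MAX(price + stock)=139

Apparel | 126 ; Auto | 88 ; Garden | 104 ; Toys | 139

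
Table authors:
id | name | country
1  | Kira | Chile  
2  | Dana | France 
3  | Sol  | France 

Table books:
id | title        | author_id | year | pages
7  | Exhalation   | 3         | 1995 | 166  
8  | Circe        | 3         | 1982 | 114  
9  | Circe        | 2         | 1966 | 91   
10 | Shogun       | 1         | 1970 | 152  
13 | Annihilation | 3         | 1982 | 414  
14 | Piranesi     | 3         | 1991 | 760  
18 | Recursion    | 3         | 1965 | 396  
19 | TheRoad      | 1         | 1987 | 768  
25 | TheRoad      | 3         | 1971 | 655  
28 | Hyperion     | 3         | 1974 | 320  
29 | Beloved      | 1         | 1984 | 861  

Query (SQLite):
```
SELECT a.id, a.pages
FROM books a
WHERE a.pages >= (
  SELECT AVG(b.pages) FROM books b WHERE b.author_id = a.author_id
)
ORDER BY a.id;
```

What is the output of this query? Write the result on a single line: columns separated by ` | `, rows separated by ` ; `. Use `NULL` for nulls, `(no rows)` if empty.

9 | 91 ; 13 | 414 ; 14 | 760 ; 19 | 768 ; 25 | 655 ; 29 | 861

For each books row a, compute AVG(pages) over rows sharing a.author_id.
Keep row a if a.pages >= that per-group AVG.
  author_id=1: AVG(pages) = 593.666667
  author_id=2: AVG(pages) = 91.0
  author_id=3: AVG(pages) = 403.571429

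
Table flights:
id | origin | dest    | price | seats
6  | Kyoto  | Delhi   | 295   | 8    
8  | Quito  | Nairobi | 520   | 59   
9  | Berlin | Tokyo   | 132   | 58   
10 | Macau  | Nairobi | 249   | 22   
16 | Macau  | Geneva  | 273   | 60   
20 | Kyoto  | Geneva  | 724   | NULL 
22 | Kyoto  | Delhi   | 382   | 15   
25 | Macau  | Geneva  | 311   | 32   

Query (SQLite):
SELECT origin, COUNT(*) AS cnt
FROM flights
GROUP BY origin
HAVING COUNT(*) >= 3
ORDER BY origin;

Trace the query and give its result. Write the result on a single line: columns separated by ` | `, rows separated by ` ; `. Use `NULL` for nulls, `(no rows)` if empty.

Kyoto | 3 ; Macau | 3

Partition flights by origin; compute COUNT(*) within each group.
HAVING: keep groups with count ≥ 3.
  Berlin: ids {9} → COUNT(*)=1
  Kyoto: ids {6, 20, 22} → COUNT(*)=3
  Macau: ids {10, 16, 25} → COUNT(*)=3
  Quito: ids {8} → COUNT(*)=1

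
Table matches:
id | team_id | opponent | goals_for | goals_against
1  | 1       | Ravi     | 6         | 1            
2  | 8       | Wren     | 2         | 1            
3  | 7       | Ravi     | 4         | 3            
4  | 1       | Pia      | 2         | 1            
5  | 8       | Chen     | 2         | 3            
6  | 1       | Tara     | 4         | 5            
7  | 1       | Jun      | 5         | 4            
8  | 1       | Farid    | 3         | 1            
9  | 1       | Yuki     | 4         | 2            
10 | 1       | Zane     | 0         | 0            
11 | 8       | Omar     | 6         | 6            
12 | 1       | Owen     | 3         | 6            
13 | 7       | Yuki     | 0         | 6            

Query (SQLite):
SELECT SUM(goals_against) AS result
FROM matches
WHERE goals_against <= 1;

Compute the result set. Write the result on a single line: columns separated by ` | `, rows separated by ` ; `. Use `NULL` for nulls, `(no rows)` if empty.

4

Rows where goals_against <= 1 → goals_against values: [1, 1, 1, 1, 0].
SUM of non-NULL values = 4.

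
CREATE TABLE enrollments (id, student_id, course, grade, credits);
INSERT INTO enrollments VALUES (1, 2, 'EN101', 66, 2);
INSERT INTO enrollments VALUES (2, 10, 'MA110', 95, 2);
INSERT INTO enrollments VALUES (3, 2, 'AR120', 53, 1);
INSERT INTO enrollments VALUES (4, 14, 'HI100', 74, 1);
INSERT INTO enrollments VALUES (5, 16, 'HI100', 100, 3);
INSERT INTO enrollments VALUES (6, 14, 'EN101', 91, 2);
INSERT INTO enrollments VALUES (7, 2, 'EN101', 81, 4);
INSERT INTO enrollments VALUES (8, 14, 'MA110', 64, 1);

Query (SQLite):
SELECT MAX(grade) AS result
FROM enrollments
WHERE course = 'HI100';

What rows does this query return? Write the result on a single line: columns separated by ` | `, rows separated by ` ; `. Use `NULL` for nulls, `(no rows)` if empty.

Rows where course='HI100' → grade values: [74, 100].
MAX of non-NULL values = 100.

100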